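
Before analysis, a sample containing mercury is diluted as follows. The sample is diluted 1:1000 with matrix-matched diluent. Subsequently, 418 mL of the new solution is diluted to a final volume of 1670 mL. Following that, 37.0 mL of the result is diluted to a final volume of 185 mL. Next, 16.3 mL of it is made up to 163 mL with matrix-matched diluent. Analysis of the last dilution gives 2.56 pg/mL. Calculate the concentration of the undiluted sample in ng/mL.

Overall dilution factor = 1000 × 3.995 × 5 × 10 = 2.00 × 10⁵.
Original = 2.56 pg/mL × 2.00 × 10⁵ = 5.11 × 10⁵ pg/mL = 511 ng/mL.

511 ng/mL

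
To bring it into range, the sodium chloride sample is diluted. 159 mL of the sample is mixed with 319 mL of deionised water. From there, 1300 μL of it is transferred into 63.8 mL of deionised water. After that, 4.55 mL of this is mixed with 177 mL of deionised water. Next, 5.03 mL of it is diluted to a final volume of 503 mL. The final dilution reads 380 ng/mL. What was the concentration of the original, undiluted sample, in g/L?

228 g/L

Overall dilution factor = 3.006 × 50.08 × 39.90 × 100 = 6.01 × 10⁵.
Original = 380 ng/mL × 6.01 × 10⁵ = 2.28 × 10⁸ ng/mL = 228 g/L.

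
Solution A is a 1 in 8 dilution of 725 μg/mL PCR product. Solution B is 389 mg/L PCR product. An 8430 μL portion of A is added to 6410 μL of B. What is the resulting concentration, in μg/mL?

C_A = 725 μg/mL / 8 = 90.6 μg/mL.
C_B = 389 mg/L = 389 μg/mL.
C_mix = (C_A·V_A + C_B·V_B)/(V_A + V_B) = (90.6×8430 + 389×6410) / 14840 = 220 μg/mL.

220 μg/mL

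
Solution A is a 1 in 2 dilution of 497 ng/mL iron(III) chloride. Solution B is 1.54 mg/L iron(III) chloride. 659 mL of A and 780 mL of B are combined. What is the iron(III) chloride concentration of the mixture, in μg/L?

C_A = 497 ng/mL / 2 = 248 ng/mL.
C_B = 1.54 mg/L = 1540 ng/mL.
C_mix = (C_A·V_A + C_B·V_B)/(V_A + V_B) = (248×659 + 1540×780) / 1439 = 949 ng/mL = 949 μg/L.

949 μg/L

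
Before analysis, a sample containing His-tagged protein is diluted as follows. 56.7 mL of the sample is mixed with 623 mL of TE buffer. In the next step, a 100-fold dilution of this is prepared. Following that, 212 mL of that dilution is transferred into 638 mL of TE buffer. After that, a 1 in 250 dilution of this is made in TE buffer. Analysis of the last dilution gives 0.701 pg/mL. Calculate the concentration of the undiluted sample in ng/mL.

842 ng/mL

Overall dilution factor = 11.99 × 100 × 4.009 × 250 = 1.20 × 10⁶.
Original = 0.701 pg/mL × 1.20 × 10⁶ = 8.42 × 10⁵ pg/mL = 842 ng/mL.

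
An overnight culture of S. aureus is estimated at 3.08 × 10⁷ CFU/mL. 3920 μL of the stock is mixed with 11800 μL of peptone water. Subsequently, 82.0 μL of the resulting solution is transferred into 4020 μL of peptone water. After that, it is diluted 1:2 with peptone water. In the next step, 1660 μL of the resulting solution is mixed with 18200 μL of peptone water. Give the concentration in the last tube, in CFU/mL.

6420 CFU/mL

Overall dilution factor = 4.010 × 50.02 × 2 × 11.96 = 4800.
3.08 × 10⁷ CFU/mL / 4800 = 6420 CFU/mL.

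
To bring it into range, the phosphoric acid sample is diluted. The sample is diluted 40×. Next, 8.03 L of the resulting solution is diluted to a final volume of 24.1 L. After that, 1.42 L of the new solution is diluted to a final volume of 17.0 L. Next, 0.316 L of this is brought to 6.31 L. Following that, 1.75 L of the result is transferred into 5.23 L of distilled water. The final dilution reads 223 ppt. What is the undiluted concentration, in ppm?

Overall dilution factor = 40 × 3.001 × 11.97 × 19.97 × 3.989 = 1.14 × 10⁵.
Original = 223 ppt × 1.14 × 10⁵ = 2.55 × 10⁷ ppt = 25.5 ppm.

25.5 ppm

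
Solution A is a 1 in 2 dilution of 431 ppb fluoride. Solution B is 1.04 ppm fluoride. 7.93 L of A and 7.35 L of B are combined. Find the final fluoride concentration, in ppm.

0.612 ppm

C_A = 431 ppb / 2 = 216 ppb.
C_B = 1.04 ppm = 1040 ppb.
C_mix = (C_A·V_A + C_B·V_B)/(V_A + V_B) = (216×7.93 + 1040×7.35) / 15.28 = 612 ppb = 0.612 ppm.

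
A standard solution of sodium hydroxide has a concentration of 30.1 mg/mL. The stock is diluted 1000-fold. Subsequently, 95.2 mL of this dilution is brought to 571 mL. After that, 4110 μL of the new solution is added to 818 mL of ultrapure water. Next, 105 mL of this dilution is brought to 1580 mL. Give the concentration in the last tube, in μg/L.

Overall dilution factor = 1000 × 5.998 × 200.0 × 15.05 = 1.81 × 10⁷.
30.1 mg/mL / 1.81 × 10⁷ = 1.67 × 10⁻⁶ mg/mL = 1.67 μg/L.

1.67 μg/L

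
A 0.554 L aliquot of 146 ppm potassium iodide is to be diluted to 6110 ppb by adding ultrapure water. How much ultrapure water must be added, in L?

6110 ppb = 6.11 ppm.
V₂ = C₁V₁/C₂ = 146 × 0.554 / 6.11 = 13.2 L.
Diluent to add = V₂ − V₁ = 13.2 − 0.554 = 12.7 L.

12.7 L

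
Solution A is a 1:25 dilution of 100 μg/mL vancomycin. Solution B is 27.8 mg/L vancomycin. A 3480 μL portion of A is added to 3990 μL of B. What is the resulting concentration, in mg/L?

16.7 mg/L

C_A = 100 μg/mL / 25 = 4.00 μg/mL.
C_B = 27.8 mg/L = 27.8 μg/mL.
C_mix = (C_A·V_A + C_B·V_B)/(V_A + V_B) = (4.00×3480 + 27.8×3990) / 7470 = 16.7 μg/mL = 16.7 mg/L.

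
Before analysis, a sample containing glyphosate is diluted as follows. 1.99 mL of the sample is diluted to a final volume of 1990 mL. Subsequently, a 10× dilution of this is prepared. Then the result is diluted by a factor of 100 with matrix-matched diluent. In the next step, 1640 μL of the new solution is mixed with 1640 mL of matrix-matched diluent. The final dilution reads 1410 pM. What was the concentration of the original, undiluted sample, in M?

1.41 M

Overall dilution factor = 1000 × 10 × 100 × 1001 = 1.00 × 10⁹.
Original = 1410 pM × 1.00 × 10⁹ = 1.41 × 10¹² pM = 1.41 M.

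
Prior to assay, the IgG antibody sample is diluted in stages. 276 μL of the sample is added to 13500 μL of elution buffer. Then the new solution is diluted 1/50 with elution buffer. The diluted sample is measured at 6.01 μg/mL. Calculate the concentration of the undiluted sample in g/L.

15.0 g/L

Overall dilution factor = 49.91 × 50 = 2496.
Original = 6.01 μg/mL × 2496 = 1.50 × 10⁴ μg/mL = 15.0 g/L.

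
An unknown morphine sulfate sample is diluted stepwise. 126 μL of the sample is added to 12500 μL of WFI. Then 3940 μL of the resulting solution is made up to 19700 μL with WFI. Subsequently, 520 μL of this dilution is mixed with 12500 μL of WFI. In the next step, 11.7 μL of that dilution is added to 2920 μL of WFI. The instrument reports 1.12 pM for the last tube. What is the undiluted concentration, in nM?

3520 nM

Overall dilution factor = 100.2 × 5 × 25.04 × 250.6 = 3.14 × 10⁶.
Original = 1.12 pM × 3.14 × 10⁶ = 3.52 × 10⁶ pM = 3520 nM.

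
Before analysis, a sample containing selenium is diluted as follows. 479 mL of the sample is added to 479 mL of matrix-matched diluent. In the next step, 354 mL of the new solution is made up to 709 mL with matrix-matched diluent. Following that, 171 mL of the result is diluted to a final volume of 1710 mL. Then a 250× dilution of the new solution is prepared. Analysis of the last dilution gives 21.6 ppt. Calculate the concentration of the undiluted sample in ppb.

Overall dilution factor = 2 × 2.003 × 10 × 250 = 1.00 × 10⁴.
Original = 21.6 ppt × 1.00 × 10⁴ = 2.16 × 10⁵ ppt = 216 ppb.

216 ppb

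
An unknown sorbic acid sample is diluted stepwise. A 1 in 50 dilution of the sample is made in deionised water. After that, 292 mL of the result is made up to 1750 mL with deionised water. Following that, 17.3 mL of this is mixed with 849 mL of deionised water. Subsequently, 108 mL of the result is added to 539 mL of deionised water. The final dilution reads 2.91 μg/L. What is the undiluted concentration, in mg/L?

Overall dilution factor = 50 × 5.993 × 50.08 × 5.991 = 8.99 × 10⁴.
Original = 2.91 μg/L × 8.99 × 10⁴ = 2.62 × 10⁵ μg/L = 262 mg/L.

262 mg/L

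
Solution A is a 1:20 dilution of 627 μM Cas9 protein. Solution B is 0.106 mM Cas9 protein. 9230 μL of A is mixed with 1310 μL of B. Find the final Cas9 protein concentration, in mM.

C_A = 627 μM / 20 = 31.3 μM.
C_B = 0.106 mM = 106 μM.
C_mix = (C_A·V_A + C_B·V_B)/(V_A + V_B) = (31.3×9230 + 106×1310) / 10540 = 40.6 μM = 0.0406 mM.

0.0406 mM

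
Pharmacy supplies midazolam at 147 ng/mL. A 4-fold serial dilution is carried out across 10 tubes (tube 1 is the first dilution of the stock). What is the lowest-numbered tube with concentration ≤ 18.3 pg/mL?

Tube n has concentration 147 ng/mL / 4ⁿ.
Need 4ⁿ ≥ 147 ng/mL / 18.3 pg/mL = 8033, so n ≥ 6.49.
First such tube: n = 7.

tube 7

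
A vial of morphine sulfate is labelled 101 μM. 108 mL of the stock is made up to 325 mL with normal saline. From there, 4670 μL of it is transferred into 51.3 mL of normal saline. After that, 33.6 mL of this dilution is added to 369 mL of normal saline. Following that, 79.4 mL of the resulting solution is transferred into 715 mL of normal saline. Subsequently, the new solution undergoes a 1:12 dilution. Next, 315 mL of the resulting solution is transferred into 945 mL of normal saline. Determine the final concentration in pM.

487 pM

Overall dilution factor = 3.009 × 11.99 × 11.98 × 10.01 × 12 × 4 = 2.08 × 10⁵.
101 μM / 2.08 × 10⁵ = 4.87 × 10⁻⁴ μM = 487 pM.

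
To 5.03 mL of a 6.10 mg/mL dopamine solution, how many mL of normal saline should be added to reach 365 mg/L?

79.0 mL

365 mg/L = 0.365 mg/mL.
V₂ = C₁V₁/C₂ = 6.10 × 5.03 / 0.365 = 84.1 mL.
Diluent to add = V₂ − V₁ = 84.1 − 5.03 = 79.0 mL.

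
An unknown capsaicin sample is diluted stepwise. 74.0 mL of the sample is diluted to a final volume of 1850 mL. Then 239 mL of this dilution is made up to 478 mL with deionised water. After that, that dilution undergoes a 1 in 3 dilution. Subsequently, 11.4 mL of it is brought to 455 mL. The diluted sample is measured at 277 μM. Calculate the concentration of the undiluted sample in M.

Overall dilution factor = 25 × 2 × 3 × 39.91 = 5987.
Original = 277 μM × 5987 = 1.66 × 10⁶ μM = 1.66 M.

1.66 M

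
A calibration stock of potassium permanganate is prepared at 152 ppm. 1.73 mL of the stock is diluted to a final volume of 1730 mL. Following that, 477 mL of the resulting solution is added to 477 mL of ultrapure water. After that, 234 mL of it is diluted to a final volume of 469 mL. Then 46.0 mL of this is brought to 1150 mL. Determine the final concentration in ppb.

Overall dilution factor = 1000 × 2 × 2.004 × 25 = 1.00 × 10⁵.
152 ppm / 1.00 × 10⁵ = 1.52 × 10⁻³ ppm = 1.52 ppb.

1.52 ppb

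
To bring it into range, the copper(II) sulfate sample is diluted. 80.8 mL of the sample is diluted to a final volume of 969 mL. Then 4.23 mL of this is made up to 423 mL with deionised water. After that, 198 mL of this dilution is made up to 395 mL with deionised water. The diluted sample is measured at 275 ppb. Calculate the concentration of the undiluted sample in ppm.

658 ppm

Overall dilution factor = 11.99 × 100 × 1.995 = 2392.
Original = 275 ppb × 2392 = 6.58 × 10⁵ ppb = 658 ppm.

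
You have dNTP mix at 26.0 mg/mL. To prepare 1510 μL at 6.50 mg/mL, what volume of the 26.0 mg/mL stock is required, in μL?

378 μL

V₁ = C₂V₂/C₁ = 6.50 × 1510 / 26.0 = 378 μL.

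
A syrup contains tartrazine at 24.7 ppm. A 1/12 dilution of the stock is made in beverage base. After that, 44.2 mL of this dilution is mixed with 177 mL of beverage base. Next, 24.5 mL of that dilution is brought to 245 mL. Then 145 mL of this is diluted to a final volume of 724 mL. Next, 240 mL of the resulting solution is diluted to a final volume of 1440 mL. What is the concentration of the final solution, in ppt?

1370 ppt

Overall dilution factor = 12 × 5.005 × 10 × 4.993 × 6 = 1.80 × 10⁴.
24.7 ppm / 1.80 × 10⁴ = 1.37 × 10⁻³ ppm = 1370 ppt.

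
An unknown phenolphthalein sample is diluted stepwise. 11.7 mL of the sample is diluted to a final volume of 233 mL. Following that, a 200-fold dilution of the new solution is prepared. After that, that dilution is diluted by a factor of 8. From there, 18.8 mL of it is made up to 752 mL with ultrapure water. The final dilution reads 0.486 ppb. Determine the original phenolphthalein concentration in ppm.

619 ppm

Overall dilution factor = 19.91 × 200 × 8 × 40 = 1.27 × 10⁶.
Original = 0.486 ppb × 1.27 × 10⁶ = 6.19 × 10⁵ ppb = 619 ppm.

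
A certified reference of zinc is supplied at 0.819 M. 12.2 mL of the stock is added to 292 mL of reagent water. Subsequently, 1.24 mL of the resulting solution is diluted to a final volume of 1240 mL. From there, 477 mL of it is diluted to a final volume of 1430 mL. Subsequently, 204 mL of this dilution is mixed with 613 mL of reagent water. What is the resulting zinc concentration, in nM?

Overall dilution factor = 24.93 × 1000 × 2.998 × 4.005 = 2.99 × 10⁵.
0.819 M / 2.99 × 10⁵ = 2.74 × 10⁻⁶ M = 2740 nM.

2740 nM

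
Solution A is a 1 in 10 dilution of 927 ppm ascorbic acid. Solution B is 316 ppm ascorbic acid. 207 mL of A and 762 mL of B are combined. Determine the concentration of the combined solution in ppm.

C_A = 927 ppm / 10 = 92.7 ppm.
C_mix = (C_A·V_A + C_B·V_B)/(V_A + V_B) = (92.7×207 + 316×762) / 969.0 = 268 ppm.

268 ppm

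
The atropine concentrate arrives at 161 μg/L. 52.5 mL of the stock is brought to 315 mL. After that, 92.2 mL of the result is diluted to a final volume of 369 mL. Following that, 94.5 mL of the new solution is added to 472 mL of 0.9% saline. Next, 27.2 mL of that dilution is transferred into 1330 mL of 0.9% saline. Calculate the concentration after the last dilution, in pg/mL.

Overall dilution factor = 6 × 4.002 × 5.995 × 49.90 = 7183.
161 μg/L / 7183 = 0.0224 μg/L = 22.4 pg/mL.

22.4 pg/mL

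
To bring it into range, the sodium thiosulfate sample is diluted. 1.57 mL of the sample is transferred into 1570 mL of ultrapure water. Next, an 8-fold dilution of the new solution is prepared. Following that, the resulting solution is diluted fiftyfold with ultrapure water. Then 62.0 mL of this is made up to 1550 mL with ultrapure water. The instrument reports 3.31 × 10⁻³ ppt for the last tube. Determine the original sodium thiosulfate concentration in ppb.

Overall dilution factor = 1001 × 8 × 50 × 25 = 1.00 × 10⁷.
Original = 3.31 × 10⁻³ ppt × 1.00 × 10⁷ = 3.31 × 10⁴ ppt = 33.1 ppb.

33.1 ppb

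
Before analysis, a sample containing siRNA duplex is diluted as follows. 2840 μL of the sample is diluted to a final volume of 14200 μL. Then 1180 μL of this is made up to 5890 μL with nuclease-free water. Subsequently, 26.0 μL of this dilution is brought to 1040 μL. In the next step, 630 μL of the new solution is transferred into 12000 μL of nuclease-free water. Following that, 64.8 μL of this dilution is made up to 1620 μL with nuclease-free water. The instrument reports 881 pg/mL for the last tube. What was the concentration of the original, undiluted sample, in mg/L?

Overall dilution factor = 5 × 4.992 × 40 × 20.05 × 25 = 5.00 × 10⁵.
Original = 881 pg/mL × 5.00 × 10⁵ = 4.41 × 10⁸ pg/mL = 441 mg/L.

441 mg/L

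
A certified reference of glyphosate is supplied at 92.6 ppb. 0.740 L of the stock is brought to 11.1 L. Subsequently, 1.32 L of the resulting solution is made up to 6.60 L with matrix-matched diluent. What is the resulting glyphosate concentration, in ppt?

1230 ppt

Overall dilution factor = 15 × 5 = 75.0.
92.6 ppb / 75.0 = 1.23 ppb = 1230 ppt.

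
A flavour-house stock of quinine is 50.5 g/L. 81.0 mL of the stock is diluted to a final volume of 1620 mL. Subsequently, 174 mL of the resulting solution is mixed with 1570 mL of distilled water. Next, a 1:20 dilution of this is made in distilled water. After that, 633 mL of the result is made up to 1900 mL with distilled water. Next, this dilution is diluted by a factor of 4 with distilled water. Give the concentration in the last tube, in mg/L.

1.05 mg/L

Overall dilution factor = 20 × 10.02 × 20 × 3.002 × 4 = 4.81 × 10⁴.
50.5 g/L / 4.81 × 10⁴ = 1.05 × 10⁻³ g/L = 1.05 mg/L.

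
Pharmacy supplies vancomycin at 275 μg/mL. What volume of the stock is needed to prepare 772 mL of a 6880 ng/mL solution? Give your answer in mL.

6880 ng/mL = 6.88 μg/mL.
V₁ = C₂V₂/C₁ = 6.88 × 772 / 275 = 19.3 mL.

19.3 mL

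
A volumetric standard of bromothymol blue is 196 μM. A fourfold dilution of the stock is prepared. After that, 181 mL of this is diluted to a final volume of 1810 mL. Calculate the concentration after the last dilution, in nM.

4900 nM

Overall dilution factor = 4 × 10 = 40.0.
196 μM / 40.0 = 4.90 μM = 4900 nM.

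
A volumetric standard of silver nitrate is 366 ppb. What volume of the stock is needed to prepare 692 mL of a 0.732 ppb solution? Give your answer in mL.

1.38 mL

V₁ = C₂V₂/C₁ = 0.732 × 692 / 366 = 1.38 mL.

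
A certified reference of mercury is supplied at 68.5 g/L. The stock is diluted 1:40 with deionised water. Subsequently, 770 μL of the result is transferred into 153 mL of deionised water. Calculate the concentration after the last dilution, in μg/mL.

8.58 μg/mL

Overall dilution factor = 40 × 199.7 = 7988.
68.5 g/L / 7988 = 8.58 × 10⁻³ g/L = 8.58 μg/mL.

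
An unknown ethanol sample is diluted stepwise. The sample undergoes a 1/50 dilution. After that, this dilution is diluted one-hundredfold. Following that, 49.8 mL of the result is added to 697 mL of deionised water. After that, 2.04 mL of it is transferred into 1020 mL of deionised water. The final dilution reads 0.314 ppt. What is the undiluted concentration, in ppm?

Overall dilution factor = 50 × 100 × 15.00 × 501 = 3.76 × 10⁷.
Original = 0.314 ppt × 3.76 × 10⁷ = 1.18 × 10⁷ ppt = 11.8 ppm.

11.8 ppm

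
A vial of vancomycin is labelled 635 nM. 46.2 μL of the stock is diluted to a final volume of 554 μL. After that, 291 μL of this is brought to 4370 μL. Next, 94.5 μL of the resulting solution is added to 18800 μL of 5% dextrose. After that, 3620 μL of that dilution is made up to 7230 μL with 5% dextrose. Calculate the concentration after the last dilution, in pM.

8.83 pM

Overall dilution factor = 11.99 × 15.02 × 199.9 × 1.997 = 7.19 × 10⁴.
635 nM / 7.19 × 10⁴ = 8.83 × 10⁻³ nM = 8.83 pM.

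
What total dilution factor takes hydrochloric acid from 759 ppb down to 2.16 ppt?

3.51 × 10⁵

Factor = C₀/C_target = 759 ppb / 2.16 ppt = 3.51 × 10⁵.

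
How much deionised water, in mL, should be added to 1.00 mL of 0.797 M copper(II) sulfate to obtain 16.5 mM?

16.5 mM = 0.0165 M.
V₂ = C₁V₁/C₂ = 0.797 × 1.00 / 0.0165 = 48.3 mL.
Diluent to add = V₂ − V₁ = 48.3 − 1.00 = 47.3 mL.

47.3 mL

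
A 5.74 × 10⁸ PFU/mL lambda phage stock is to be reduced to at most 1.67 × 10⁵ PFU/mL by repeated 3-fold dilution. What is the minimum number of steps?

8

Need 3ⁿ ≥ 3437, so n ≥ log(3437)/log(3) = 7.41.
Minimum whole steps: n = 8.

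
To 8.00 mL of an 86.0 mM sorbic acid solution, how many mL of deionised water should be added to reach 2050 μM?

2050 μM = 2.05 mM.
V₂ = C₁V₁/C₂ = 86.0 × 8.00 / 2.05 = 336 mL.
Diluent to add = V₂ − V₁ = 336 − 8.00 = 328 mL.

328 mL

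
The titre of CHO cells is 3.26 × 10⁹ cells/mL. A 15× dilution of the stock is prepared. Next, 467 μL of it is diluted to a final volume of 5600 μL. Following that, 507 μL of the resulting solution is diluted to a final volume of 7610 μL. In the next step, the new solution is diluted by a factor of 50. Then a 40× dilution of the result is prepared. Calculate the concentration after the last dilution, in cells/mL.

604 cells/mL

Overall dilution factor = 15 × 11.99 × 15.01 × 50 × 40 = 5.40 × 10⁶.
3.26 × 10⁹ cells/mL / 5.40 × 10⁶ = 604 cells/mL.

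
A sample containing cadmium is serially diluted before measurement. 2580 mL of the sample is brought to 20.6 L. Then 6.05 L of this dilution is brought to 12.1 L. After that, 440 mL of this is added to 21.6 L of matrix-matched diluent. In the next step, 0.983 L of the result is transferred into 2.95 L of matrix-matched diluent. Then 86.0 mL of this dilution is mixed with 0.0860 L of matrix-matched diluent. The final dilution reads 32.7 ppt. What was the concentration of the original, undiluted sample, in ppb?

209 ppb

Overall dilution factor = 7.984 × 2 × 50.09 × 4.001 × 2 = 6401.
Original = 32.7 ppt × 6401 = 2.09 × 10⁵ ppt = 209 ppb.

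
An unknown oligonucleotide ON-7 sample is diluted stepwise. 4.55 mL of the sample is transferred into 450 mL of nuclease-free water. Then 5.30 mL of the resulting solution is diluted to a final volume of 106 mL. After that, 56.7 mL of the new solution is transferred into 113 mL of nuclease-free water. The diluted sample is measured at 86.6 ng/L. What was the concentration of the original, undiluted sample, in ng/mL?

Overall dilution factor = 99.90 × 20 × 2.993 = 5980.
Original = 86.6 ng/L × 5980 = 5.18 × 10⁵ ng/L = 518 ng/mL.

518 ng/mL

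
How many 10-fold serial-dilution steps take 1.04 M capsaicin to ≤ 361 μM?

Need 10ⁿ ≥ 2881, so n ≥ log(2881)/log(10) = 3.46.
Minimum whole steps: n = 4.

4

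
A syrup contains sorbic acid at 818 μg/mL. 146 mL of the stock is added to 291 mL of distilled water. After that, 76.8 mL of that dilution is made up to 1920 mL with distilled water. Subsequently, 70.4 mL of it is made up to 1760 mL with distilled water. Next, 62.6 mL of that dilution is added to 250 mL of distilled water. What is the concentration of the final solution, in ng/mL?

87.6 ng/mL

Overall dilution factor = 2.993 × 25 × 25 × 4.994 = 9342.
818 μg/mL / 9342 = 0.0876 μg/mL = 87.6 ng/mL.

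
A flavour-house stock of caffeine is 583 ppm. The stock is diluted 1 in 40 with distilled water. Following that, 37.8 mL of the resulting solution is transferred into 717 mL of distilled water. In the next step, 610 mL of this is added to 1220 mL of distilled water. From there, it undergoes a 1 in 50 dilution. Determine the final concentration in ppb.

Overall dilution factor = 40 × 19.97 × 3 × 50 = 1.20 × 10⁵.
583 ppm / 1.20 × 10⁵ = 4.87 × 10⁻³ ppm = 4.87 ppb.

4.87 ppb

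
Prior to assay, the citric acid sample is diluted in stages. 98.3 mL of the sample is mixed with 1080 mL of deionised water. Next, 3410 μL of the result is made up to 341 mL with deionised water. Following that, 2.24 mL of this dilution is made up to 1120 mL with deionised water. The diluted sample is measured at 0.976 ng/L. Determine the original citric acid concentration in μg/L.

Overall dilution factor = 11.99 × 100 × 500 = 5.99 × 10⁵.
Original = 0.976 ng/L × 5.99 × 10⁵ = 5.85 × 10⁵ ng/L = 585 μg/L.

585 μg/L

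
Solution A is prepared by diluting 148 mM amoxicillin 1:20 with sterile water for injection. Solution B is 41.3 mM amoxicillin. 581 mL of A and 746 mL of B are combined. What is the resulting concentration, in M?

0.0265 M

C_A = 148 mM / 20 = 7.40 mM.
C_mix = (C_A·V_A + C_B·V_B)/(V_A + V_B) = (7.40×581 + 41.3×746) / 1327 = 26.5 mM = 0.0265 M.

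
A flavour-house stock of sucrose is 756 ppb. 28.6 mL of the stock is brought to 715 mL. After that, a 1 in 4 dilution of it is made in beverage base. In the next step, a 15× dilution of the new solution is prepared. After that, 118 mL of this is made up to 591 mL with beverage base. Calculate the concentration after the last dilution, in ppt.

101 ppt

Overall dilution factor = 25 × 4 × 15 × 5.008 = 7513.
756 ppb / 7513 = 0.101 ppb = 101 ppt.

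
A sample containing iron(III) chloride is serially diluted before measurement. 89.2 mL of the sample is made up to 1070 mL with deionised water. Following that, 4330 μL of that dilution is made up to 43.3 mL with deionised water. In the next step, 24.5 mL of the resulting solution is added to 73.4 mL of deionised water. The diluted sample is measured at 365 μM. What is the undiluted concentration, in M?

0.175 M

Overall dilution factor = 12.00 × 10 × 3.996 = 479.
Original = 365 μM × 479 = 1.75 × 10⁵ μM = 0.175 M.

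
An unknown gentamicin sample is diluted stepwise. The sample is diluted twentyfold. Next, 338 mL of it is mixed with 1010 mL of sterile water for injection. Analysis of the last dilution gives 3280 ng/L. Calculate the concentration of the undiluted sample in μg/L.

262 μg/L

Overall dilution factor = 20 × 3.988 = 79.8.
Original = 3280 ng/L × 79.8 = 2.62 × 10⁵ ng/L = 262 μg/L.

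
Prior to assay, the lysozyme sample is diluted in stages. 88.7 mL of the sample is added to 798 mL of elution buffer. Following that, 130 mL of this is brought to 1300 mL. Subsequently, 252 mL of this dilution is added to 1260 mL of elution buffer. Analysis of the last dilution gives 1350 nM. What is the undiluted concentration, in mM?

Overall dilution factor = 9.997 × 10 × 6 = 600.
Original = 1350 nM × 600 = 8.10 × 10⁵ nM = 0.810 mM.

0.810 mM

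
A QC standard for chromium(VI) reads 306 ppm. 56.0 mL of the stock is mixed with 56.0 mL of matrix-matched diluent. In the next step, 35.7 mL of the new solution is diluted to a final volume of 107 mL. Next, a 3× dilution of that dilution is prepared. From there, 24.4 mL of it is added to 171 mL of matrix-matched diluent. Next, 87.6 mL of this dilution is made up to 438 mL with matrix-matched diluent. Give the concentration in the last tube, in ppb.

425 ppb

Overall dilution factor = 2 × 2.997 × 3 × 8.008 × 5 = 720.
306 ppm / 720 = 0.425 ppm = 425 ppb.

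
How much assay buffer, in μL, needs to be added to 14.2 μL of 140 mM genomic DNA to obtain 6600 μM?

287 μL

6600 μM = 6.60 mM.
V₂ = C₁V₁/C₂ = 140 × 14.2 / 6.60 = 301 μL.
Diluent to add = V₂ − V₁ = 301 − 14.2 = 287 μL.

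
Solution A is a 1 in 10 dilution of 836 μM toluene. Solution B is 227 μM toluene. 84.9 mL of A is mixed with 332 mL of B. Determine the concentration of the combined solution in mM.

0.198 mM

C_A = 836 μM / 10 = 83.6 μM.
C_mix = (C_A·V_A + C_B·V_B)/(V_A + V_B) = (83.6×84.9 + 227×332) / 416.9 = 198 μM = 0.198 mM.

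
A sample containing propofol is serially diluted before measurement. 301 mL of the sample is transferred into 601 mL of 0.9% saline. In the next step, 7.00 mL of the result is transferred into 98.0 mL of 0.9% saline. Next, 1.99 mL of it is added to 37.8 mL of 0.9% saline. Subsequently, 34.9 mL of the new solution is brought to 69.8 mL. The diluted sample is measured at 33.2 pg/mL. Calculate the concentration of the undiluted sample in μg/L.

59.7 μg/L

Overall dilution factor = 2.997 × 15 × 19.99 × 2 = 1798.
Original = 33.2 pg/mL × 1798 = 5.97 × 10⁴ pg/mL = 59.7 μg/L.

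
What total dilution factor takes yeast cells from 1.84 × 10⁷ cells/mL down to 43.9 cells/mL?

4.19 × 10⁵

Factor = C₀/C_target = 1.84 × 10⁷ cells/mL / 43.9 cells/mL = 4.19 × 10⁵.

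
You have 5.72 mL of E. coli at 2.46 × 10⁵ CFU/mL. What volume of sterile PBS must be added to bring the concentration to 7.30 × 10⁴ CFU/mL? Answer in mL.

13.6 mL

V₂ = C₁V₁/C₂ = 2.46 × 10⁵ × 5.72 / 7.30 × 10⁴ = 19.3 mL.
Diluent to add = V₂ − V₁ = 19.3 − 5.72 = 13.6 mL.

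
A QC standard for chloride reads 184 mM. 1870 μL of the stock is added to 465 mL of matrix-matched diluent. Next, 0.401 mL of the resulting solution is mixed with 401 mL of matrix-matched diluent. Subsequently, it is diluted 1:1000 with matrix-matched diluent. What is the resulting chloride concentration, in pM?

736 pM

Overall dilution factor = 249.7 × 1001 × 1000 = 2.50 × 10⁸.
184 mM / 2.50 × 10⁸ = 7.36 × 10⁻⁷ mM = 736 pM.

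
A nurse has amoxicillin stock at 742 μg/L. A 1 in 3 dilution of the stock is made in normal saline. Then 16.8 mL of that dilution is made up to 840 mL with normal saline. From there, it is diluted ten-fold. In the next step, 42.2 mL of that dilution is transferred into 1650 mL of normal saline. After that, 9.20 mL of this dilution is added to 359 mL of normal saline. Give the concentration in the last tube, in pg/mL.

Overall dilution factor = 3 × 50 × 10 × 40.10 × 40.02 = 2.41 × 10⁶.
742 μg/L / 2.41 × 10⁶ = 3.08 × 10⁻⁴ μg/L = 0.308 pg/mL.

0.308 pg/mL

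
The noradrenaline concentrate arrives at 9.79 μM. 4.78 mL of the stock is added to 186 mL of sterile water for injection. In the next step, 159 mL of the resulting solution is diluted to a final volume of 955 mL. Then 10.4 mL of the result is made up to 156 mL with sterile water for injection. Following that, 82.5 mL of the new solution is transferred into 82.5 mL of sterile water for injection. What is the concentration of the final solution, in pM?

Overall dilution factor = 39.91 × 6.006 × 15 × 2 = 7192.
9.79 μM / 7192 = 1.36 × 10⁻³ μM = 1360 pM.

1360 pM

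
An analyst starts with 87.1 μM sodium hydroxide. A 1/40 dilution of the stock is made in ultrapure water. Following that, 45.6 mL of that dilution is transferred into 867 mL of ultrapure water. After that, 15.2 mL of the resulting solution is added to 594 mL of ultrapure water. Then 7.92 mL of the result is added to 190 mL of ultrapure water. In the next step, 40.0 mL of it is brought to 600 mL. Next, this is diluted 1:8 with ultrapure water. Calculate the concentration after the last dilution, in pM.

0.905 pM

Overall dilution factor = 40 × 20.01 × 40.08 × 24.99 × 15 × 8 = 9.62 × 10⁷.
87.1 μM / 9.62 × 10⁷ = 9.05 × 10⁻⁷ μM = 0.905 pM.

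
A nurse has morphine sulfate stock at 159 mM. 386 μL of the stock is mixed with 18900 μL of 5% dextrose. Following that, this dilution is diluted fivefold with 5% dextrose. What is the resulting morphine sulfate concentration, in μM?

636 μM

Overall dilution factor = 49.96 × 5 = 250.
159 mM / 250 = 0.636 mM = 636 μM.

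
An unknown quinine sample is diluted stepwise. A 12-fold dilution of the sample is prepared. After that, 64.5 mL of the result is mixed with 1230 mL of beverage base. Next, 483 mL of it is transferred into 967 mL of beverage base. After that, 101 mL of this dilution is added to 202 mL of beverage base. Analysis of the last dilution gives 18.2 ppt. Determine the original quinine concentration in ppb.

39.5 ppb

Overall dilution factor = 12 × 20.07 × 3.002 × 3 = 2169.
Original = 18.2 ppt × 2169 = 3.95 × 10⁴ ppt = 39.5 ppb.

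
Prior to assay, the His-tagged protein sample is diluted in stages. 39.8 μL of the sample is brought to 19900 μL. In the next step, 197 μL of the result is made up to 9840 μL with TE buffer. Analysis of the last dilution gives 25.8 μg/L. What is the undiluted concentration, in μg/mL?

644 μg/mL

Overall dilution factor = 500 × 49.95 = 2.50 × 10⁴.
Original = 25.8 μg/L × 2.50 × 10⁴ = 6.44 × 10⁵ μg/L = 644 μg/mL.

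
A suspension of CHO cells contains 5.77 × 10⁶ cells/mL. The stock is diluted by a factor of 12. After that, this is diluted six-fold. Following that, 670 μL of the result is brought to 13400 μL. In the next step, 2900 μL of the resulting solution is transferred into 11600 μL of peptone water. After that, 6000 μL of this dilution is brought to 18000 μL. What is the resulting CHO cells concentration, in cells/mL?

Overall dilution factor = 12 × 6 × 20 × 5 × 3 = 2.16 × 10⁴.
5.77 × 10⁶ cells/mL / 2.16 × 10⁴ = 267 cells/mL.

267 cells/mL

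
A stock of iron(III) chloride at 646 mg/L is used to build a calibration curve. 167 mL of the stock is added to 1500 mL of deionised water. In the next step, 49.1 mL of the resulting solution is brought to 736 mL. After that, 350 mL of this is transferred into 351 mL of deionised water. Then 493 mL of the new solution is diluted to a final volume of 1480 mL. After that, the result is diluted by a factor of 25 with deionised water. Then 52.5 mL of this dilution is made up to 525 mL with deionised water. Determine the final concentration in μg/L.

2.87 μg/L

Overall dilution factor = 9.982 × 14.99 × 2.003 × 3.002 × 25 × 10 = 2.25 × 10⁵.
646 mg/L / 2.25 × 10⁵ = 2.87 × 10⁻³ mg/L = 2.87 μg/L.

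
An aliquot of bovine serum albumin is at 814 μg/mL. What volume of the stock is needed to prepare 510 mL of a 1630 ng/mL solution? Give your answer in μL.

1630 ng/mL = 1.63 μg/mL.
V₁ = C₂V₂/C₁ = 1.63 × 510 / 814 = 1.02 mL = 1020 μL.

1020 μL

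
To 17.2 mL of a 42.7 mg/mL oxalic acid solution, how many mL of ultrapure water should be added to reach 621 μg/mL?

1170 mL

621 μg/mL = 0.621 mg/mL.
V₂ = C₁V₁/C₂ = 42.7 × 17.2 / 0.621 = 1183 mL.
Diluent to add = V₂ − V₁ = 1183 − 17.2 = 1170 mL.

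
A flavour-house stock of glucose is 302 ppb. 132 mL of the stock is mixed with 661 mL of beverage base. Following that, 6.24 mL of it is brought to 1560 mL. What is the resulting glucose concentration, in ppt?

201 ppt

Overall dilution factor = 6.008 × 250 = 1502.
302 ppb / 1502 = 0.201 ppb = 201 ppt.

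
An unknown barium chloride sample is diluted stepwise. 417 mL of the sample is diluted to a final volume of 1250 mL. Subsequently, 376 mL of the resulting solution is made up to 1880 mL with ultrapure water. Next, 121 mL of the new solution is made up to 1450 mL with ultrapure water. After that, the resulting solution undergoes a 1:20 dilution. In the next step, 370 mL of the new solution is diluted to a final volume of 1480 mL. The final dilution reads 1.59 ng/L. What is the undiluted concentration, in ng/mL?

22.8 ng/mL

Overall dilution factor = 2.998 × 5 × 11.98 × 20 × 4 = 1.44 × 10⁴.
Original = 1.59 ng/L × 1.44 × 10⁴ = 2.28 × 10⁴ ng/L = 22.8 ng/mL.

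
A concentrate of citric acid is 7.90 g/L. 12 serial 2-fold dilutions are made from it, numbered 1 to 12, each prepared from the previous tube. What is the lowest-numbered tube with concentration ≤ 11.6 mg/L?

Tube n has concentration 7.90 g/L / 2ⁿ.
Need 2ⁿ ≥ 7.90 g/L / 11.6 mg/L = 681, so n ≥ 9.41.
First such tube: n = 10.

tube 10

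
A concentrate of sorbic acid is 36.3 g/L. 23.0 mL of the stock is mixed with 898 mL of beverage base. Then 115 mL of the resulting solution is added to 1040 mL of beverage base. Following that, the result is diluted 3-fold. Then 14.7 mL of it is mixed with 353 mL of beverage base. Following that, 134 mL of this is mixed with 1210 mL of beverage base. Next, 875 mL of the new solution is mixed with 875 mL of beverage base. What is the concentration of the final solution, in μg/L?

60.0 μg/L

Overall dilution factor = 40.04 × 10.04 × 3 × 25.01 × 10.03 × 2 = 6.05 × 10⁵.
36.3 g/L / 6.05 × 10⁵ = 6.00 × 10⁻⁵ g/L = 60.0 μg/L.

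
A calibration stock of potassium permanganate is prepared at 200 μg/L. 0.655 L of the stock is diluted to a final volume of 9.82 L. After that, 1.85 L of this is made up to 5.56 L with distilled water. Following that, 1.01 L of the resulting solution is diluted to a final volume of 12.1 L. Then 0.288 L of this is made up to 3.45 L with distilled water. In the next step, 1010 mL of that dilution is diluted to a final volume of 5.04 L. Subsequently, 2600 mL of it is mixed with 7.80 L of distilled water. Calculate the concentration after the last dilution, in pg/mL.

Overall dilution factor = 14.99 × 3.005 × 11.98 × 11.98 × 4.990 × 4 = 1.29 × 10⁵.
200 μg/L / 1.29 × 10⁵ = 1.55 × 10⁻³ μg/L = 1.55 pg/mL.

1.55 pg/mL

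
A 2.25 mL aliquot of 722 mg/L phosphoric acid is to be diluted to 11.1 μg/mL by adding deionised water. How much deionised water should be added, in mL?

11.1 μg/mL = 11.1 mg/L.
V₂ = C₁V₁/C₂ = 722 × 2.25 / 11.1 = 146 mL.
Diluent to add = V₂ − V₁ = 146 − 2.25 = 144 mL.

144 mL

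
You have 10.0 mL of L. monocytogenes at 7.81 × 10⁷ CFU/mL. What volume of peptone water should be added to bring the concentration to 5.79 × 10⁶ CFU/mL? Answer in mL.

125 mL

V₂ = C₁V₁/C₂ = 7.81 × 10⁷ × 10.0 / 5.79 × 10⁶ = 135 mL.
Diluent to add = V₂ − V₁ = 135 − 10.0 = 125 mL.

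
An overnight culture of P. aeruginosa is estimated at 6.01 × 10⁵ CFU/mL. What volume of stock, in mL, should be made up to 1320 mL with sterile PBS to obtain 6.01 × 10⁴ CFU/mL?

V₁ = C₂V₂/C₁ = 6.01 × 10⁴ × 1320 / 6.01 × 10⁵ = 132 mL.

132 mL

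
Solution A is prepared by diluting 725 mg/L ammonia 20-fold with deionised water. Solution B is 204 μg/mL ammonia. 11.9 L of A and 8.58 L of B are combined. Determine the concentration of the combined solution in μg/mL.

C_A = 725 mg/L / 20 = 36.2 mg/L.
C_B = 204 μg/mL = 204 mg/L.
C_mix = (C_A·V_A + C_B·V_B)/(V_A + V_B) = (36.2×11.9 + 204×8.58) / 20.48 = 107 mg/L = 107 μg/mL.

107 μg/mL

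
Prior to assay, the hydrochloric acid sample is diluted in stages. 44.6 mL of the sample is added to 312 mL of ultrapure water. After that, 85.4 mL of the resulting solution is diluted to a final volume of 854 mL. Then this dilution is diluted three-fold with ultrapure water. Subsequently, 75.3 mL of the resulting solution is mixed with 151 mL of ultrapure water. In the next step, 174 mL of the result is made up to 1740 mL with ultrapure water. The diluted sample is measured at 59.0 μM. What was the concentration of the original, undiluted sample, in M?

0.425 M

Overall dilution factor = 7.996 × 10 × 3 × 3.005 × 10 = 7209.
Original = 59.0 μM × 7209 = 4.25 × 10⁵ μM = 0.425 M.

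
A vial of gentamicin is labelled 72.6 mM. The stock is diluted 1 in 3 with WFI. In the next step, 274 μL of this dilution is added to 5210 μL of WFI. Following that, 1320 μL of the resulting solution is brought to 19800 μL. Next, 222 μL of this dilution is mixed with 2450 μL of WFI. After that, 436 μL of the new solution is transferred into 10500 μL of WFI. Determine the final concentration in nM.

267 nM

Overall dilution factor = 3 × 20.01 × 15 × 12.04 × 25.08 = 2.72 × 10⁵.
72.6 mM / 2.72 × 10⁵ = 2.67 × 10⁻⁴ mM = 267 nM.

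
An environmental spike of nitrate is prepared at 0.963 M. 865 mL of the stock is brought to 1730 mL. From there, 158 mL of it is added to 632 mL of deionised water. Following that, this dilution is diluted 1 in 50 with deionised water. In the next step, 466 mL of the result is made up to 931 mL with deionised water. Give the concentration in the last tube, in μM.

Overall dilution factor = 2 × 5 × 50 × 1.998 = 999.
0.963 M / 999 = 9.64 × 10⁻⁴ M = 964 μM.

964 μM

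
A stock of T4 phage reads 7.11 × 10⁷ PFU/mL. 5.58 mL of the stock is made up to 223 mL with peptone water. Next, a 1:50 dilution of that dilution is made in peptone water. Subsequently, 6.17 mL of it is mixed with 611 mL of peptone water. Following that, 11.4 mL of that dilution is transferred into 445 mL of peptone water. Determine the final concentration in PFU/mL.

8.89 PFU/mL

Overall dilution factor = 39.96 × 50 × 100.0 × 40.04 = 8.00 × 10⁶.
7.11 × 10⁷ PFU/mL / 8.00 × 10⁶ = 8.89 PFU/mL.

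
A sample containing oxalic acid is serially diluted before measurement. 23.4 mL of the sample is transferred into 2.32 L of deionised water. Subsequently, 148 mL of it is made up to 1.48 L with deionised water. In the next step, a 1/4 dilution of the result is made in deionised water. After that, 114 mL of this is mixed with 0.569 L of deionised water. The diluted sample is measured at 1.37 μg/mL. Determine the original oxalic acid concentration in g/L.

Overall dilution factor = 100.1 × 10 × 4 × 5.991 = 2.40 × 10⁴.
Original = 1.37 μg/mL × 2.40 × 10⁴ = 3.29 × 10⁴ μg/mL = 32.9 g/L.

32.9 g/L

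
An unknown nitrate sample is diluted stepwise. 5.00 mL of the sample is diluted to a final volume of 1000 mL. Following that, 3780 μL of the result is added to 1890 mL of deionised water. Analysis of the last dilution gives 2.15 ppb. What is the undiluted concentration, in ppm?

215 ppm

Overall dilution factor = 200 × 501 = 1.00 × 10⁵.
Original = 2.15 ppb × 1.00 × 10⁵ = 2.15 × 10⁵ ppb = 215 ppm.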